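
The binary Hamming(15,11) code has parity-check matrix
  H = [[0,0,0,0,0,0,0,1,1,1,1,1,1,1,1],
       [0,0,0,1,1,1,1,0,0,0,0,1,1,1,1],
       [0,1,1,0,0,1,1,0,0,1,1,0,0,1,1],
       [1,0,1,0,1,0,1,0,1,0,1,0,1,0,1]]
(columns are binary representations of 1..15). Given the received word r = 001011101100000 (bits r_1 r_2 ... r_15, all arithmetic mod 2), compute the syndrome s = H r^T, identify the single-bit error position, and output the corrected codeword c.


s = (0, 1, 0, 0)^T, error position = 4, corrected codeword c = 001111101100000

Compute s = H r^T mod 2 one row at a time:
  s_1 = 0 + 1 + 1 + 0 + 0 + 0 + 0 + 0 = 2 ≡ 0 (mod 2).
  s_2 = 0 + 1 + 1 + 1 + 0 + 0 + 0 + 0 = 3 ≡ 1 (mod 2).
  s_3 = 0 + 1 + 1 + 1 + 1 + 0 + 0 + 0 = 4 ≡ 0 (mod 2).
  s_4 = 0 + 1 + 1 + 1 + 1 + 0 + 0 + 0 = 4 ≡ 0 (mod 2).
s = (0, 1, 0, 0)^T — this equals column 4 of H (binary 0100), so error is at position 4.
Correct: flip bit 4 of r = 001011101100000 to get c = 001111101100000.


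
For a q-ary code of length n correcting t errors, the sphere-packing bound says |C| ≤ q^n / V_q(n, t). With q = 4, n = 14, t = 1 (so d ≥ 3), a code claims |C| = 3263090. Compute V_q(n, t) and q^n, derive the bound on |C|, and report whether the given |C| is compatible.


V_q(n, t) = 43, q^n = 268435456, Hamming bound = 6242685, |C| = 3263090 ≤ bound (satisfied).

Step 1: Compute V_q(n, t) = Σ_{j=0}^1 C(n, j) (q−1)^j.
  j = 0: C(14,0)·(3)^0 = 1·1 = 1.
  j = 1: C(14,1)·(3)^1 = 14·3 = 42.
  V_q(n, t) = 1 + 42 = 43.
Step 2: q^n = 4^14 = 268435456.
Step 3: Hamming bound ⌊q^n / V_q(n,t)⌋ = ⌊268435456/43⌋ = 6242685.
Step 4: Compare |C| = 3263090 to 6242685: satisfied.
The claimed |C| lies below the Hamming bound.


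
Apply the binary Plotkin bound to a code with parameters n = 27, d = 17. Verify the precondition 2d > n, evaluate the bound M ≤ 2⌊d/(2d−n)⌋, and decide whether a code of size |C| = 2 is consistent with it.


Plotkin bound M ≤ 4; given |C| = 2 ≤ bound (satisfied).

Check applicability: 2d = 34, n = 27.
2d − n = 7 > 0, so Plotkin applies.
Compute d/(2d−n) = 17/7 ≈ 2.4286.
⌊d/(2d−n)⌋ = 2.
Plotkin bound: M ≤ 2·2 = 4.
Given |C| = 2, check: satisfied.
This |C| is below the Plotkin bound.


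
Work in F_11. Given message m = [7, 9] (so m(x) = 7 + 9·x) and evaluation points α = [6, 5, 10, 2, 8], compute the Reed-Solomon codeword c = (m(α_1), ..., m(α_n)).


c = [6, 8, 9, 3, 2]

Message polynomial: m(x) = 7 + 9·x (mod 11).
For each evaluation point α_i, compute m(α_i) mod 11:
  α_1 = 6: Horner steps 9 → 6, so m(6) = 6.
  α_2 = 5: Horner steps 9 → 8, so m(5) = 8.
  α_3 = 10: Horner steps 9 → 9, so m(10) = 9.
  α_4 = 2: Horner steps 9 → 3, so m(2) = 3.
  α_5 = 8: Horner steps 9 → 2, so m(8) = 2.
Codeword c = [6, 8, 9, 3, 2] ∈ F_11^5.


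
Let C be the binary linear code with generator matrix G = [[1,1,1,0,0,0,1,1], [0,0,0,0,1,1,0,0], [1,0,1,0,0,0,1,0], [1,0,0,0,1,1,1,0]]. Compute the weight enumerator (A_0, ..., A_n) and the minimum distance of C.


Weight distribution: A_0 = 1, A_1 = 1, A_2 = 3, A_3 = 3, A_4 = 3, A_5 = 3, A_6 = 1, A_7 = 1. Minimum distance d = 1.

Enumerate all 2^4 = 16 messages m ∈ F_2^4.
For each, compute codeword c = mG in F_2^8, then tally its weight.
  m = 0000 → c = 00000000, weight = 0.
  m = 1000 → c = 11100011, weight = 5.
  m = 0100 → c = 00001100, weight = 2.
  m = 1100 → c = 11101111, weight = 7.
  m = 0010 → c = 10100010, weight = 3.
  m = 1010 → c = 01000001, weight = 2.
  m = 0110 → c = 10101110, weight = 5.
  m = 1110 → c = 01001101, weight = 4.
  m = 0001 → c = 10001110, weight = 4.
  m = 1001 → c = 01101101, weight = 5.
  m = 0101 → c = 10000010, weight = 2.
  m = 1101 → c = 01100001, weight = 3.
  m = 0011 → c = 00101100, weight = 3.
  m = 1011 → c = 11001111, weight = 6.
  m = 0111 → c = 00100000, weight = 1.
  m = 1111 → c = 11000011, weight = 4.
Tally weights:
  weight 0: 1 codewords.
  weight 1: 1 codewords.
  weight 2: 3 codewords.
  weight 3: 3 codewords.
  weight 4: 3 codewords.
  weight 5: 3 codewords.
  weight 6: 1 codewords.
  weight 7: 1 codewords.
Minimum distance d = smallest w > 0 with A_w > 0 = 1.
Sanity: Σ A_w = 16 = 2^4 = 16 ✓.


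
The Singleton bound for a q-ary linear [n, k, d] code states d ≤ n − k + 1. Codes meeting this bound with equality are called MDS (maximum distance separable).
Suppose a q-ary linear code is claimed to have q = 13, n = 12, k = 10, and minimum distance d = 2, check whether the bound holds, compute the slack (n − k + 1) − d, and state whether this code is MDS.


Singleton RHS = n − k + 1 = 3, slack = 1, bound satisfied, not MDS.

Singleton bound: d ≤ n − k + 1.
Here n = 12, k = 10, so n − k + 1 = 3.
Given d = 2, check d ≤ 3: YES.
Slack = (n − k + 1) − d = 1.
The code is NOT MDS (slack = 1 > 0).
Description: the claimed parameters are [12, 10, 2]_13; such a code would be non-MDS.


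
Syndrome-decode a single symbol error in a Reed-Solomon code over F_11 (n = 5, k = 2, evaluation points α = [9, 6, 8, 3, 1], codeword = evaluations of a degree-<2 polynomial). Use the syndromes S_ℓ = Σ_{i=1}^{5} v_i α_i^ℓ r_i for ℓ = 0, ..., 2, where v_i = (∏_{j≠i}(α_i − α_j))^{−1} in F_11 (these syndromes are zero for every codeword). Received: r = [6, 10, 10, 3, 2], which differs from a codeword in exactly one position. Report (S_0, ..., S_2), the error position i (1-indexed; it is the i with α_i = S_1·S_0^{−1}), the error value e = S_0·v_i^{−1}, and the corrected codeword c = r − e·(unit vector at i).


S = (3, 2, 5), error at position 3, error magnitude e = 10, c = [6, 10, 0, 3, 2].

Step 1: column multipliers v_i = (∏_{j≠i}(α_i − α_j))^{−1} mod 11.
  i = 1 (α = 9): (9−6)(9−8)(9−3)(9−1) = 3·1·6·8 = 144 ≡ 1, so v_1 = 1^{−1} = 1 (mod 11).
  i = 2 (α = 6): (6−9)(6−8)(6−3)(6−1) = (−3)·(−2)·3·5 = 90 ≡ 2, so v_2 = 2^{−1} = 6 (mod 11).
  i = 3 (α = 8): (8−9)(8−6)(8−3)(8−1) = (−1)·2·5·7 = −70 ≡ 7, so v_3 = 7^{−1} = 8 (mod 11).
  i = 4 (α = 3): (3−9)(3−6)(3−8)(3−1) = (−6)·(−3)·(−5)·2 = −180 ≡ 7, so v_4 = 7^{−1} = 8 (mod 11).
  i = 5 (α = 1): (1−9)(1−6)(1−8)(1−3) = (−8)·(−5)·(−7)·(−2) = 560 ≡ 10, so v_5 = 10^{−1} = 10 (mod 11).
  v = [1, 6, 8, 8, 10].
Step 2: syndromes of r = [6, 10, 10, 3, 2] (all sums mod 11).
  S_0 = Σ v_i r_i = 1·6 + 6·10 + 8·10 + 8·3 + 10·2 = 190 ≡ 3.
  S_1 = Σ v_i α_i r_i = 1·9·6 + 6·6·10 + 8·8·10 + 8·3·3 + 10·1·2 = 1146 ≡ 2.
  α_i^2 mod 11 = [4, 3, 9, 9, 1].
  S_2 = Σ v_i α_i^2 r_i = 1·4·6 + 6·3·10 + 8·9·10 + 8·9·3 + 10·1·2 = 1160 ≡ 5.
  S = (3, 2, 5) ≠ 0, so r is not a codeword (an error is present).
Step 3: locate the error. For a single error e at position i, S_ℓ = v_i·e·α_i^ℓ, so α_err = S_1/S_0.
  S_0^{−1} = 3^{−1} = 4 (mod 11), so α_err = 2·4 = 8 ≡ 8 = α_3. Error position i = 3.
  Consistency check: S_2/S_1 = 5·6 = 30 ≡ 8 = α_err ✓ (single-error assumption holds).
Step 4: error magnitude e = S_0/v_3 = S_0·∏_{j≠3}(α_3 − α_j) = 3·7 = 21 ≡ 10 (mod 11).
Step 5: correct position 3: c_3 = r_3 − e = 10 − 10 ≡ 0 (mod 11). Hence c = [6, 10, 0, 3, 2].
  Check: interpolating c through the α_i gives m(x) = 7 + 6·x (degree < 2) with m(α_i) = c_i for every i, so c is indeed a codeword.


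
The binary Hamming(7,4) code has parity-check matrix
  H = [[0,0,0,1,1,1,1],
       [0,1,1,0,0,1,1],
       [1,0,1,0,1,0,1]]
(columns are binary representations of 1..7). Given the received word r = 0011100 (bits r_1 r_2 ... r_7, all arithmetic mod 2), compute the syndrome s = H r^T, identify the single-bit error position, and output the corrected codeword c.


s = (0, 1, 0)^T, error position = 2, corrected codeword c = 0111100

Compute s = H r^T mod 2 one row at a time:
  s_1 = 1 + 1 + 0 + 0 = 2 ≡ 0 (mod 2).
  s_2 = 0 + 1 + 0 + 0 = 1 ≡ 1 (mod 2).
  s_3 = 0 + 1 + 1 + 0 = 2 ≡ 0 (mod 2).
s = (0, 1, 0)^T — this equals column 2 of H (binary 010), so error is at position 2.
Correct: flip bit 2 of r = 0011100 to get c = 0111100.


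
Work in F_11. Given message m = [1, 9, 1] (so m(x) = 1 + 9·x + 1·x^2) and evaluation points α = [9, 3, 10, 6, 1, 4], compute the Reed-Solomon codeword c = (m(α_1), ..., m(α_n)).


c = [9, 4, 4, 3, 0, 9]

Message polynomial: m(x) = 1 + 9·x + 1·x^2 (mod 11).
For each evaluation point α_i, compute m(α_i) mod 11:
  α_1 = 9: Horner steps 1 → 7 → 9, so m(9) = 9.
  α_2 = 3: Horner steps 1 → 1 → 4, so m(3) = 4.
  α_3 = 10: Horner steps 1 → 8 → 4, so m(10) = 4.
  α_4 = 6: Horner steps 1 → 4 → 3, so m(6) = 3.
  α_5 = 1: Horner steps 1 → 10 → 0, so m(1) = 0.
  α_6 = 4: Horner steps 1 → 2 → 9, so m(4) = 9.
Codeword c = [9, 4, 4, 3, 0, 9] ∈ F_11^6.


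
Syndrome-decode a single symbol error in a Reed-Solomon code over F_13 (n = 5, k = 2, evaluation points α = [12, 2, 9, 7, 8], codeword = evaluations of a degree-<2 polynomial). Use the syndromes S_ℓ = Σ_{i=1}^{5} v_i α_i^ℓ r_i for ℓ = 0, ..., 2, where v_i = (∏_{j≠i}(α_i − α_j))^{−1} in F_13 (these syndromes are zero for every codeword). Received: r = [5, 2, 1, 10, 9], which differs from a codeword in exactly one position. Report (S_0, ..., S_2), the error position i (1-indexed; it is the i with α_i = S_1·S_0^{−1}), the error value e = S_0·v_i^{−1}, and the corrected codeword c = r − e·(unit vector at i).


S = (11, 8, 7), error at position 3, error magnitude e = 6, c = [5, 2, 8, 10, 9].

Step 1: column multipliers v_i = (∏_{j≠i}(α_i − α_j))^{−1} mod 13.
  i = 1 (α = 12): (12−2)(12−9)(12−7)(12−8) = 10·3·5·4 = 600 ≡ 2, so v_1 = 2^{−1} = 7 (mod 13).
  i = 2 (α = 2): (2−12)(2−9)(2−7)(2−8) = (−10)·(−7)·(−5)·(−6) = 2100 ≡ 7, so v_2 = 7^{−1} = 2 (mod 13).
  i = 3 (α = 9): (9−12)(9−2)(9−7)(9−8) = (−3)·7·2·1 = −42 ≡ 10, so v_3 = 10^{−1} = 4 (mod 13).
  i = 4 (α = 7): (7−12)(7−2)(7−9)(7−8) = (−5)·5·(−2)·(−1) = −50 ≡ 2, so v_4 = 2^{−1} = 7 (mod 13).
  i = 5 (α = 8): (8−12)(8−2)(8−9)(8−7) = (−4)·6·(−1)·1 = 24 ≡ 11, so v_5 = 11^{−1} = 6 (mod 13).
  v = [7, 2, 4, 7, 6].
Step 2: syndromes of r = [5, 2, 1, 10, 9] (all sums mod 13).
  S_0 = Σ v_i r_i = 7·5 + 2·2 + 4·1 + 7·10 + 6·9 = 167 ≡ 11.
  S_1 = Σ v_i α_i r_i = 7·12·5 + 2·2·2 + 4·9·1 + 7·7·10 + 6·8·9 = 1386 ≡ 8.
  α_i^2 mod 13 = [1, 4, 3, 10, 12].
  S_2 = Σ v_i α_i^2 r_i = 7·1·5 + 2·4·2 + 4·3·1 + 7·10·10 + 6·12·9 = 1411 ≡ 7.
  S = (11, 8, 7) ≠ 0, so r is not a codeword (an error is present).
Step 3: locate the error. For a single error e at position i, S_ℓ = v_i·e·α_i^ℓ, so α_err = S_1/S_0.
  S_0^{−1} = 11^{−1} = 6 (mod 13), so α_err = 8·6 = 48 ≡ 9 = α_3. Error position i = 3.
  Consistency check: S_2/S_1 = 7·5 = 35 ≡ 9 = α_err ✓ (single-error assumption holds).
Step 4: error magnitude e = S_0/v_3 = S_0·∏_{j≠3}(α_3 − α_j) = 11·10 = 110 ≡ 6 (mod 13).
Step 5: correct position 3: c_3 = r_3 − e = 1 − 6 ≡ 8 (mod 13). Hence c = [5, 2, 8, 10, 9].
  Check: interpolating c through the α_i gives m(x) = 4 + 12·x (degree < 2) with m(α_i) = c_i for every i, so c is indeed a codeword.


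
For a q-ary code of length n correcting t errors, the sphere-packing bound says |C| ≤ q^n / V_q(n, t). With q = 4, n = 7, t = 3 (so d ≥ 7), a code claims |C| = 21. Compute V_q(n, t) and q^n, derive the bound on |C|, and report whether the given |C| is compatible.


V_q(n, t) = 1156, q^n = 16384, Hamming bound = 14, |C| = 21 > bound (violated).

Step 1: Compute V_q(n, t) = Σ_{j=0}^3 C(n, j) (q−1)^j.
  j = 0: C(7,0)·(3)^0 = 1·1 = 1.
  j = 1: C(7,1)·(3)^1 = 7·3 = 21.
  j = 2: C(7,2)·(3)^2 = 21·9 = 189.
  j = 3: C(7,3)·(3)^3 = 35·27 = 945.
  V_q(n, t) = 1 + 21 + 189 + 945 = 1156.
Step 2: q^n = 4^7 = 16384.
Step 3: Hamming bound ⌊q^n / V_q(n,t)⌋ = ⌊16384/1156⌋ = 14.
Step 4: Compare |C| = 21 to 14: violated.
The claimed |C| lies above the Hamming bound, so no 4-ary code of length 7 with d ≥ 7 can have 21 codewords.


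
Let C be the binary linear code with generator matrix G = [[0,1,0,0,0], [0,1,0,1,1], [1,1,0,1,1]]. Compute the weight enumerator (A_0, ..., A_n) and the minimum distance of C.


Weight distribution: A_0 = 1, A_1 = 2, A_2 = 2, A_3 = 2, A_4 = 1. Minimum distance d = 1.

Enumerate all 2^3 = 8 messages m ∈ F_2^3.
For each, compute codeword c = mG in F_2^5, then tally its weight.
  m = 000 → c = 00000, weight = 0.
  m = 100 → c = 01000, weight = 1.
  m = 010 → c = 01011, weight = 3.
  m = 110 → c = 00011, weight = 2.
  m = 001 → c = 11011, weight = 4.
  m = 101 → c = 10011, weight = 3.
  m = 011 → c = 10000, weight = 1.
  m = 111 → c = 11000, weight = 2.
Tally weights:
  weight 0: 1 codewords.
  weight 1: 2 codewords.
  weight 2: 2 codewords.
  weight 3: 2 codewords.
  weight 4: 1 codewords.
Minimum distance d = smallest w > 0 with A_w > 0 = 1.
Sanity: Σ A_w = 8 = 2^3 = 8 ✓.


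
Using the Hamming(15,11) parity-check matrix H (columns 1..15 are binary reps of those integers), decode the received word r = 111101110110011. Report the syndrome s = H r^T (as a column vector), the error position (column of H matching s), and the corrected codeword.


s = (1, 1, 0, 1)^T, error position = 13, corrected codeword c = 111101110110111

Compute s = H r^T mod 2 one row at a time:
  s_1 = 1 + 0 + 1 + 1 + 0 + 0 + 1 + 1 = 5 ≡ 1 (mod 2).
  s_2 = 1 + 0 + 1 + 1 + 0 + 0 + 1 + 1 = 5 ≡ 1 (mod 2).
  s_3 = 1 + 1 + 1 + 1 + 1 + 1 + 1 + 1 = 8 ≡ 0 (mod 2).
  s_4 = 1 + 1 + 0 + 1 + 0 + 1 + 0 + 1 = 5 ≡ 1 (mod 2).
s = (1, 1, 0, 1)^T — this equals column 13 of H (binary 1101), so error is at position 13.
Correct: flip bit 13 of r = 111101110110011 to get c = 111101110110111.


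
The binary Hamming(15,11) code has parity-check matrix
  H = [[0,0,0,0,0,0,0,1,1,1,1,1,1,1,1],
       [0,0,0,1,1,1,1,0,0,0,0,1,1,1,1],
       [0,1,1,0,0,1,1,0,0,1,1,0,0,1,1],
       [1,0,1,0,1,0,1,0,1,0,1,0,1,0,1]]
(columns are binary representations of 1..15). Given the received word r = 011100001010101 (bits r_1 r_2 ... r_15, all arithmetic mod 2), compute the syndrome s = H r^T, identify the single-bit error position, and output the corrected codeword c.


s = (0, 1, 0, 1)^T, error position = 5, corrected codeword c = 011110001010101

Compute s = H r^T mod 2 one row at a time:
  s_1 = 0 + 1 + 0 + 1 + 0 + 1 + 0 + 1 = 4 ≡ 0 (mod 2).
  s_2 = 1 + 0 + 0 + 0 + 0 + 1 + 0 + 1 = 3 ≡ 1 (mod 2).
  s_3 = 1 + 1 + 0 + 0 + 0 + 1 + 0 + 1 = 4 ≡ 0 (mod 2).
  s_4 = 0 + 1 + 0 + 0 + 1 + 1 + 1 + 1 = 5 ≡ 1 (mod 2).
s = (0, 1, 0, 1)^T — this equals column 5 of H (binary 0101), so error is at position 5.
Correct: flip bit 5 of r = 011100001010101 to get c = 011110001010101.


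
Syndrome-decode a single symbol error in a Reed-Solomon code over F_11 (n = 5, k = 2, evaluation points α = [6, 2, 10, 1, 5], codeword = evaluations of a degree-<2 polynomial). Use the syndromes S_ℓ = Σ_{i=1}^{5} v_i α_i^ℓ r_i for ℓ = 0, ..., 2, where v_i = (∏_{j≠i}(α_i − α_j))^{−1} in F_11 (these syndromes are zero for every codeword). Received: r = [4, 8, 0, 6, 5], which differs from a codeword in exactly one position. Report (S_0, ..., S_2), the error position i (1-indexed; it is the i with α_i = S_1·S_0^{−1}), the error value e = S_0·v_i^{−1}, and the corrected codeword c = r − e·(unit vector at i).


S = (2, 2, 2), error at position 4, error magnitude e = 8, c = [4, 8, 0, 9, 5].

Step 1: column multipliers v_i = (∏_{j≠i}(α_i − α_j))^{−1} mod 11.
  i = 1 (α = 6): (6−2)(6−10)(6−1)(6−5) = 4·(−4)·5·1 = −80 ≡ 8, so v_1 = 8^{−1} = 7 (mod 11).
  i = 2 (α = 2): (2−6)(2−10)(2−1)(2−5) = (−4)·(−8)·1·(−3) = −96 ≡ 3, so v_2 = 3^{−1} = 4 (mod 11).
  i = 3 (α = 10): (10−6)(10−2)(10−1)(10−5) = 4·8·9·5 = 1440 ≡ 10, so v_3 = 10^{−1} = 10 (mod 11).
  i = 4 (α = 1): (1−6)(1−2)(1−10)(1−5) = (−5)·(−1)·(−9)·(−4) = 180 ≡ 4, so v_4 = 4^{−1} = 3 (mod 11).
  i = 5 (α = 5): (5−6)(5−2)(5−10)(5−1) = (−1)·3·(−5)·4 = 60 ≡ 5, so v_5 = 5^{−1} = 9 (mod 11).
  v = [7, 4, 10, 3, 9].
Step 2: syndromes of r = [4, 8, 0, 6, 5] (all sums mod 11).
  S_0 = Σ v_i r_i = 7·4 + 4·8 + 10·0 + 3·6 + 9·5 = 123 ≡ 2.
  S_1 = Σ v_i α_i r_i = 7·6·4 + 4·2·8 + 10·10·0 + 3·1·6 + 9·5·5 = 475 ≡ 2.
  α_i^2 mod 11 = [3, 4, 1, 1, 3].
  S_2 = Σ v_i α_i^2 r_i = 7·3·4 + 4·4·8 + 10·1·0 + 3·1·6 + 9·3·5 = 365 ≡ 2.
  S = (2, 2, 2) ≠ 0, so r is not a codeword (an error is present).
Step 3: locate the error. For a single error e at position i, S_ℓ = v_i·e·α_i^ℓ, so α_err = S_1/S_0.
  S_0^{−1} = 2^{−1} = 6 (mod 11), so α_err = 2·6 = 12 ≡ 1 = α_4. Error position i = 4.
  Consistency check: S_2/S_1 = 2·6 = 12 ≡ 1 = α_err ✓ (single-error assumption holds).
Step 4: error magnitude e = S_0/v_4 = S_0·∏_{j≠4}(α_4 − α_j) = 2·4 = 8 ≡ 8 (mod 11).
Step 5: correct position 4: c_4 = r_4 − e = 6 − 8 ≡ 9 (mod 11). Hence c = [4, 8, 0, 9, 5].
  Check: interpolating c through the α_i gives m(x) = 10 + 10·x (degree < 2) with m(α_i) = c_i for every i, so c is indeed a codeword.


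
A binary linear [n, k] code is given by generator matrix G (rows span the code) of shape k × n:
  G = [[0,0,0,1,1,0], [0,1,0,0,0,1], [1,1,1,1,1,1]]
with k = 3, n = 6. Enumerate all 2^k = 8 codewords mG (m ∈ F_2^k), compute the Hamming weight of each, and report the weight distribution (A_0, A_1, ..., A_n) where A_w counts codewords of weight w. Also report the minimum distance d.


Weight distribution: A_0 = 1, A_2 = 3, A_4 = 3, A_6 = 1. Minimum distance d = 2.

Enumerate all 2^3 = 8 messages m ∈ F_2^3.
For each, compute codeword c = mG in F_2^6, then tally its weight.
  m = 000 → c = 000000, weight = 0.
  m = 100 → c = 000110, weight = 2.
  m = 010 → c = 010001, weight = 2.
  m = 110 → c = 010111, weight = 4.
  m = 001 → c = 111111, weight = 6.
  m = 101 → c = 111001, weight = 4.
  m = 011 → c = 101110, weight = 4.
  m = 111 → c = 101000, weight = 2.
Tally weights:
  weight 0: 1 codewords.
  weight 2: 3 codewords.
  weight 4: 3 codewords.
  weight 6: 1 codewords.
Minimum distance d = smallest w > 0 with A_w > 0 = 2.
Sanity: Σ A_w = 8 = 2^3 = 8 ✓.


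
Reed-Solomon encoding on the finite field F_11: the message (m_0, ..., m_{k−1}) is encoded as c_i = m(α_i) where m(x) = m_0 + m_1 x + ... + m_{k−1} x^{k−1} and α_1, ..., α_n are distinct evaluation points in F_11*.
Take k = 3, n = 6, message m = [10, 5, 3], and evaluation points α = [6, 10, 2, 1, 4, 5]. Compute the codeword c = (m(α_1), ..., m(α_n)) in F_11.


c = [5, 8, 10, 7, 1, 0]

Message polynomial: m(x) = 10 + 5·x + 3·x^2 (mod 11).
For each evaluation point α_i, compute m(α_i) mod 11:
  α_1 = 6: Horner steps 3 → 1 → 5, so m(6) = 5.
  α_2 = 10: Horner steps 3 → 2 → 8, so m(10) = 8.
  α_3 = 2: Horner steps 3 → 0 → 10, so m(2) = 10.
  α_4 = 1: Horner steps 3 → 8 → 7, so m(1) = 7.
  α_5 = 4: Horner steps 3 → 6 → 1, so m(4) = 1.
  α_6 = 5: Horner steps 3 → 9 → 0, so m(5) = 0.
Codeword c = [5, 8, 10, 7, 1, 0] ∈ F_11^6.


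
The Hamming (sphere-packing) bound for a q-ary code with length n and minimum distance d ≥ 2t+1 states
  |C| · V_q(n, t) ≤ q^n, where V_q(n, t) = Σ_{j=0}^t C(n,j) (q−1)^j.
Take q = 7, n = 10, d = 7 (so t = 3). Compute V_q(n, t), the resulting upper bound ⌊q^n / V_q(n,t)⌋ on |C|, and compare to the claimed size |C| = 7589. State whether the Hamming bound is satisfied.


V_q(n, t) = 27601, q^n = 282475249, Hamming bound = 10234, |C| = 7589 ≤ bound (satisfied).

Step 1: Compute V_q(n, t) = Σ_{j=0}^3 C(n, j) (q−1)^j.
  j = 0: C(10,0)·(6)^0 = 1·1 = 1.
  j = 1: C(10,1)·(6)^1 = 10·6 = 60.
  j = 2: C(10,2)·(6)^2 = 45·36 = 1620.
  j = 3: C(10,3)·(6)^3 = 120·216 = 25920.
  V_q(n, t) = 1 + 60 + 1620 + 25920 = 27601.
Step 2: q^n = 7^10 = 282475249.
Step 3: Hamming bound ⌊q^n / V_q(n,t)⌋ = ⌊282475249/27601⌋ = 10234.
Step 4: Compare |C| = 7589 to 10234: satisfied.
The claimed |C| lies below the Hamming bound.


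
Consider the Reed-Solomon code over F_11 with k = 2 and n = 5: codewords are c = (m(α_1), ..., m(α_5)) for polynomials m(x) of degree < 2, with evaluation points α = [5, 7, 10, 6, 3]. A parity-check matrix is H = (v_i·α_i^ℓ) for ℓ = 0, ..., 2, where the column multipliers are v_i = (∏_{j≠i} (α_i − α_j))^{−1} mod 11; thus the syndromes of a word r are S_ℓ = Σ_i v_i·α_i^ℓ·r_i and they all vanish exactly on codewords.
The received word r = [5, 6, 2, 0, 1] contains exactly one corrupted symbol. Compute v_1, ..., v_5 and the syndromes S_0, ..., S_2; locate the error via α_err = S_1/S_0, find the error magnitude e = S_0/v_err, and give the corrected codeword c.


S = (10, 8, 2), error at position 5, error magnitude e = 8, c = [5, 6, 2, 0, 4].

Step 1: column multipliers v_i = (∏_{j≠i}(α_i − α_j))^{−1} mod 11.
  i = 1 (α = 5): (5−7)(5−10)(5−6)(5−3) = (−2)·(−5)·(−1)·2 = −20 ≡ 2, so v_1 = 2^{−1} = 6 (mod 11).
  i = 2 (α = 7): (7−5)(7−10)(7−6)(7−3) = 2·(−3)·1·4 = −24 ≡ 9, so v_2 = 9^{−1} = 5 (mod 11).
  i = 3 (α = 10): (10−5)(10−7)(10−6)(10−3) = 5·3·4·7 = 420 ≡ 2, so v_3 = 2^{−1} = 6 (mod 11).
  i = 4 (α = 6): (6−5)(6−7)(6−10)(6−3) = 1·(−1)·(−4)·3 = 12 ≡ 1, so v_4 = 1^{−1} = 1 (mod 11).
  i = 5 (α = 3): (3−5)(3−7)(3−10)(3−6) = (−2)·(−4)·(−7)·(−3) = 168 ≡ 3, so v_5 = 3^{−1} = 4 (mod 11).
  v = [6, 5, 6, 1, 4].
Step 2: syndromes of r = [5, 6, 2, 0, 1] (all sums mod 11).
  S_0 = Σ v_i r_i = 6·5 + 5·6 + 6·2 + 1·0 + 4·1 = 76 ≡ 10.
  S_1 = Σ v_i α_i r_i = 6·5·5 + 5·7·6 + 6·10·2 + 1·6·0 + 4·3·1 = 492 ≡ 8.
  α_i^2 mod 11 = [3, 5, 1, 3, 9].
  S_2 = Σ v_i α_i^2 r_i = 6·3·5 + 5·5·6 + 6·1·2 + 1·3·0 + 4·9·1 = 288 ≡ 2.
  S = (10, 8, 2) ≠ 0, so r is not a codeword (an error is present).
Step 3: locate the error. For a single error e at position i, S_ℓ = v_i·e·α_i^ℓ, so α_err = S_1/S_0.
  S_0^{−1} = 10^{−1} = 10 (mod 11), so α_err = 8·10 = 80 ≡ 3 = α_5. Error position i = 5.
  Consistency check: S_2/S_1 = 2·7 = 14 ≡ 3 = α_err ✓ (single-error assumption holds).
Step 4: error magnitude e = S_0/v_5 = S_0·∏_{j≠5}(α_5 − α_j) = 10·3 = 30 ≡ 8 (mod 11).
Step 5: correct position 5: c_5 = r_5 − e = 1 − 8 ≡ 4 (mod 11). Hence c = [5, 6, 2, 0, 4].
  Check: interpolating c through the α_i gives m(x) = 8 + 6·x (degree < 2) with m(α_i) = c_i for every i, so c is indeed a codeword.


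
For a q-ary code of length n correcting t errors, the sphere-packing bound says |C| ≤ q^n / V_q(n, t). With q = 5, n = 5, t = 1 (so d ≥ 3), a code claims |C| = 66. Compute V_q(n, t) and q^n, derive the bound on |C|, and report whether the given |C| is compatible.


V_q(n, t) = 21, q^n = 3125, Hamming bound = 148, |C| = 66 ≤ bound (satisfied).

Step 1: Compute V_q(n, t) = Σ_{j=0}^1 C(n, j) (q−1)^j.
  j = 0: C(5,0)·(4)^0 = 1·1 = 1.
  j = 1: C(5,1)·(4)^1 = 5·4 = 20.
  V_q(n, t) = 1 + 20 = 21.
Step 2: q^n = 5^5 = 3125.
Step 3: Hamming bound ⌊q^n / V_q(n,t)⌋ = ⌊3125/21⌋ = 148.
Step 4: Compare |C| = 66 to 148: satisfied.
The claimed |C| lies below the Hamming bound.


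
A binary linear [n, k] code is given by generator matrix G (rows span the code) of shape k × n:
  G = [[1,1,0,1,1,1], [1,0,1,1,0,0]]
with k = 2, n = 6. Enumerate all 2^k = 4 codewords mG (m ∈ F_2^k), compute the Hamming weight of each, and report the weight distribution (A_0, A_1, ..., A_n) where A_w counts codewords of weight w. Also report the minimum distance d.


Weight distribution: A_0 = 1, A_3 = 1, A_4 = 1, A_5 = 1. Minimum distance d = 3.

Enumerate all 2^2 = 4 messages m ∈ F_2^2.
For each, compute codeword c = mG in F_2^6, then tally its weight.
  m = 00 → c = 000000, weight = 0.
  m = 10 → c = 110111, weight = 5.
  m = 01 → c = 101100, weight = 3.
  m = 11 → c = 011011, weight = 4.
Tally weights:
  weight 0: 1 codewords.
  weight 3: 1 codewords.
  weight 4: 1 codewords.
  weight 5: 1 codewords.
Minimum distance d = smallest w > 0 with A_w > 0 = 3.
Sanity: Σ A_w = 4 = 2^2 = 4 ✓.


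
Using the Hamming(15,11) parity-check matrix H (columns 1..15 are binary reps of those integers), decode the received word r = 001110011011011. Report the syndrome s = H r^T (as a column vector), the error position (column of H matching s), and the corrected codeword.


s = (0, 1, 0, 1)^T, error position = 5, corrected codeword c = 001100011011011

Compute s = H r^T mod 2 one row at a time:
  s_1 = 1 + 1 + 0 + 1 + 1 + 0 + 1 + 1 = 6 ≡ 0 (mod 2).
  s_2 = 1 + 1 + 0 + 0 + 1 + 0 + 1 + 1 = 5 ≡ 1 (mod 2).
  s_3 = 0 + 1 + 0 + 0 + 0 + 1 + 1 + 1 = 4 ≡ 0 (mod 2).
  s_4 = 0 + 1 + 1 + 0 + 1 + 1 + 0 + 1 = 5 ≡ 1 (mod 2).
s = (0, 1, 0, 1)^T — this equals column 5 of H (binary 0101), so error is at position 5.
Correct: flip bit 5 of r = 001110011011011 to get c = 001100011011011.


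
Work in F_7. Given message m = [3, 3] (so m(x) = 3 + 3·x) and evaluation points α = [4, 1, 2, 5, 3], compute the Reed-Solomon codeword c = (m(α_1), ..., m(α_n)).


c = [1, 6, 2, 4, 5]

Message polynomial: m(x) = 3 + 3·x (mod 7).
For each evaluation point α_i, compute m(α_i) mod 7:
  α_1 = 4: Horner steps 3 → 1, so m(4) = 1.
  α_2 = 1: Horner steps 3 → 6, so m(1) = 6.
  α_3 = 2: Horner steps 3 → 2, so m(2) = 2.
  α_4 = 5: Horner steps 3 → 4, so m(5) = 4.
  α_5 = 3: Horner steps 3 → 5, so m(3) = 5.
Codeword c = [1, 6, 2, 4, 5] ∈ F_7^5.


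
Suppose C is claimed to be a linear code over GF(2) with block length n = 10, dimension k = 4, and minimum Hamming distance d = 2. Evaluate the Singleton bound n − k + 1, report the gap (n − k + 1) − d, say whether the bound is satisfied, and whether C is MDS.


Singleton RHS = n − k + 1 = 7, slack = 5, bound satisfied, not MDS.

Singleton bound: d ≤ n − k + 1.
Here n = 10, k = 4, so n − k + 1 = 7.
Given d = 2, check d ≤ 7: YES.
Slack = (n − k + 1) − d = 5.
The code is NOT MDS (slack = 5 > 0).
Description: the claimed parameters are [10, 4, 2]_2; such a code would be non-MDS.


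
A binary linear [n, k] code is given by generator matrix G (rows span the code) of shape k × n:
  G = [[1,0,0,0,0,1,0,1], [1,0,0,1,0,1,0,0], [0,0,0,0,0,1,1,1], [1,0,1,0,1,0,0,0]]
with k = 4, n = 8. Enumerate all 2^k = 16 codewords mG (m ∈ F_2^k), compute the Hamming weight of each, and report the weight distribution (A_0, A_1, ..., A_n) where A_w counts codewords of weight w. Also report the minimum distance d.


Weight distribution: A_0 = 1, A_2 = 2, A_3 = 6, A_4 = 3, A_5 = 2, A_6 = 2. Minimum distance d = 2.

Enumerate all 2^4 = 16 messages m ∈ F_2^4.
For each, compute codeword c = mG in F_2^8, then tally its weight.
  m = 0000 → c = 00000000, weight = 0.
  m = 1000 → c = 10000101, weight = 3.
  m = 0100 → c = 10010100, weight = 3.
  m = 1100 → c = 00010001, weight = 2.
  m = 0010 → c = 00000111, weight = 3.
  m = 1010 → c = 10000010, weight = 2.
  m = 0110 → c = 10010011, weight = 4.
  m = 1110 → c = 00010110, weight = 3.
  m = 0001 → c = 10101000, weight = 3.
  m = 1001 → c = 00101101, weight = 4.
  m = 0101 → c = 00111100, weight = 4.
  m = 1101 → c = 10111001, weight = 5.
  m = 0011 → c = 10101111, weight = 6.
  m = 1011 → c = 00101010, weight = 3.
  m = 0111 → c = 00111011, weight = 5.
  m = 1111 → c = 10111110, weight = 6.
Tally weights:
  weight 0: 1 codewords.
  weight 2: 2 codewords.
  weight 3: 6 codewords.
  weight 4: 3 codewords.
  weight 5: 2 codewords.
  weight 6: 2 codewords.
Minimum distance d = smallest w > 0 with A_w > 0 = 2.
Sanity: Σ A_w = 16 = 2^4 = 16 ✓.


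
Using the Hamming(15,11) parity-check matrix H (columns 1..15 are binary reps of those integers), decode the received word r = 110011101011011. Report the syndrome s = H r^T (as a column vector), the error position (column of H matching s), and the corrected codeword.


s = (1, 0, 0, 0)^T, error position = 8, corrected codeword c = 110011111011011

Compute s = H r^T mod 2 one row at a time:
  s_1 = 0 + 1 + 0 + 1 + 1 + 0 + 1 + 1 = 5 ≡ 1 (mod 2).
  s_2 = 0 + 1 + 1 + 1 + 1 + 0 + 1 + 1 = 6 ≡ 0 (mod 2).
  s_3 = 1 + 0 + 1 + 1 + 0 + 1 + 1 + 1 = 6 ≡ 0 (mod 2).
  s_4 = 1 + 0 + 1 + 1 + 1 + 1 + 0 + 1 = 6 ≡ 0 (mod 2).
s = (1, 0, 0, 0)^T — this equals column 8 of H (binary 1000), so error is at position 8.
Correct: flip bit 8 of r = 110011101011011 to get c = 110011111011011.


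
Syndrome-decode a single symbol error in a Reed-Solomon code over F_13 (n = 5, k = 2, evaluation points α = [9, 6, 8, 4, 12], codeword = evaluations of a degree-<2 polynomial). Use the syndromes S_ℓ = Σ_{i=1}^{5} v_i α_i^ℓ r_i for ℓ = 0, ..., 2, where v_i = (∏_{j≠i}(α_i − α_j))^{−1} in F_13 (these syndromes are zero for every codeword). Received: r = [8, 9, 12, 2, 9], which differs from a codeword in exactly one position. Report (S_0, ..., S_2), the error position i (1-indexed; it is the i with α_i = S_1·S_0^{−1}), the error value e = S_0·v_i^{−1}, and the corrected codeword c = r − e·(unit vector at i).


S = (9, 2, 12), error at position 2, error magnitude e = 2, c = [8, 7, 12, 2, 9].

Step 1: column multipliers v_i = (∏_{j≠i}(α_i − α_j))^{−1} mod 13.
  i = 1 (α = 9): (9−6)(9−8)(9−4)(9−12) = 3·1·5·(−3) = −45 ≡ 7, so v_1 = 7^{−1} = 2 (mod 13).
  i = 2 (α = 6): (6−9)(6−8)(6−4)(6−12) = (−3)·(−2)·2·(−6) = −72 ≡ 6, so v_2 = 6^{−1} = 11 (mod 13).
  i = 3 (α = 8): (8−9)(8−6)(8−4)(8−12) = (−1)·2·4·(−4) = 32 ≡ 6, so v_3 = 6^{−1} = 11 (mod 13).
  i = 4 (α = 4): (4−9)(4−6)(4−8)(4−12) = (−5)·(−2)·(−4)·(−8) = 320 ≡ 8, so v_4 = 8^{−1} = 5 (mod 13).
  i = 5 (α = 12): (12−9)(12−6)(12−8)(12−4) = 3·6·4·8 = 576 ≡ 4, so v_5 = 4^{−1} = 10 (mod 13).
  v = [2, 11, 11, 5, 10].
Step 2: syndromes of r = [8, 9, 12, 2, 9] (all sums mod 13).
  S_0 = Σ v_i r_i = 2·8 + 11·9 + 11·12 + 5·2 + 10·9 = 347 ≡ 9.
  S_1 = Σ v_i α_i r_i = 2·9·8 + 11·6·9 + 11·8·12 + 5·4·2 + 10·12·9 = 2914 ≡ 2.
  α_i^2 mod 13 = [3, 10, 12, 3, 1].
  S_2 = Σ v_i α_i^2 r_i = 2·3·8 + 11·10·9 + 11·12·12 + 5·3·2 + 10·1·9 = 2742 ≡ 12.
  S = (9, 2, 12) ≠ 0, so r is not a codeword (an error is present).
Step 3: locate the error. For a single error e at position i, S_ℓ = v_i·e·α_i^ℓ, so α_err = S_1/S_0.
  S_0^{−1} = 9^{−1} = 3 (mod 13), so α_err = 2·3 = 6 ≡ 6 = α_2. Error position i = 2.
  Consistency check: S_2/S_1 = 12·7 = 84 ≡ 6 = α_err ✓ (single-error assumption holds).
Step 4: error magnitude e = S_0/v_2 = S_0·∏_{j≠2}(α_2 − α_j) = 9·6 = 54 ≡ 2 (mod 13).
Step 5: correct position 2: c_2 = r_2 − e = 9 − 2 ≡ 7 (mod 13). Hence c = [8, 7, 12, 2, 9].
  Check: interpolating c through the α_i gives m(x) = 5 + 9·x (degree < 2) with m(α_i) = c_i for every i, so c is indeed a codeword.


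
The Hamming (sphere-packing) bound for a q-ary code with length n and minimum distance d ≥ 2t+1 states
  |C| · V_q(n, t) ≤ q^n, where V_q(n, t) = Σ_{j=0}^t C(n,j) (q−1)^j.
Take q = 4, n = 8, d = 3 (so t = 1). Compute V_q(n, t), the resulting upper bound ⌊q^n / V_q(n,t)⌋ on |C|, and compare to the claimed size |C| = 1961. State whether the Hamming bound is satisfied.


V_q(n, t) = 25, q^n = 65536, Hamming bound = 2621, |C| = 1961 ≤ bound (satisfied).

Step 1: Compute V_q(n, t) = Σ_{j=0}^1 C(n, j) (q−1)^j.
  j = 0: C(8,0)·(3)^0 = 1·1 = 1.
  j = 1: C(8,1)·(3)^1 = 8·3 = 24.
  V_q(n, t) = 1 + 24 = 25.
Step 2: q^n = 4^8 = 65536.
Step 3: Hamming bound ⌊q^n / V_q(n,t)⌋ = ⌊65536/25⌋ = 2621.
Step 4: Compare |C| = 1961 to 2621: satisfied.
The claimed |C| lies below the Hamming bound.


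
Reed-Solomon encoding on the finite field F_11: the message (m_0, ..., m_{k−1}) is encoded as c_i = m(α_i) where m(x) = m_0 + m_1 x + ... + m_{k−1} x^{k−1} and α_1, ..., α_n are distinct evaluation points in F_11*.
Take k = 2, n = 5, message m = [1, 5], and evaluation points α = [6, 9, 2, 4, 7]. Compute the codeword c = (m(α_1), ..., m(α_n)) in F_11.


c = [9, 2, 0, 10, 3]

Message polynomial: m(x) = 1 + 5·x (mod 11).
For each evaluation point α_i, compute m(α_i) mod 11:
  α_1 = 6: Horner steps 5 → 9, so m(6) = 9.
  α_2 = 9: Horner steps 5 → 2, so m(9) = 2.
  α_3 = 2: Horner steps 5 → 0, so m(2) = 0.
  α_4 = 4: Horner steps 5 → 10, so m(4) = 10.
  α_5 = 7: Horner steps 5 → 3, so m(7) = 3.
Codeword c = [9, 2, 0, 10, 3] ∈ F_11^5.


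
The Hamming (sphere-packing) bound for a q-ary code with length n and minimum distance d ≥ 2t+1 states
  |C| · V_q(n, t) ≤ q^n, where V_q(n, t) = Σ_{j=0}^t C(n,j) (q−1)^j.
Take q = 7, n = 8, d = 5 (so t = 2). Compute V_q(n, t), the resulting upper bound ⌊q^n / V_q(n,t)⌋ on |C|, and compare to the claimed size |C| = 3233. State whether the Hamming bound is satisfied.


V_q(n, t) = 1057, q^n = 5764801, Hamming bound = 5453, |C| = 3233 ≤ bound (satisfied).

Step 1: Compute V_q(n, t) = Σ_{j=0}^2 C(n, j) (q−1)^j.
  j = 0: C(8,0)·(6)^0 = 1·1 = 1.
  j = 1: C(8,1)·(6)^1 = 8·6 = 48.
  j = 2: C(8,2)·(6)^2 = 28·36 = 1008.
  V_q(n, t) = 1 + 48 + 1008 = 1057.
Step 2: q^n = 7^8 = 5764801.
Step 3: Hamming bound ⌊q^n / V_q(n,t)⌋ = ⌊5764801/1057⌋ = 5453.
Step 4: Compare |C| = 3233 to 5453: satisfied.
The claimed |C| lies below the Hamming bound.


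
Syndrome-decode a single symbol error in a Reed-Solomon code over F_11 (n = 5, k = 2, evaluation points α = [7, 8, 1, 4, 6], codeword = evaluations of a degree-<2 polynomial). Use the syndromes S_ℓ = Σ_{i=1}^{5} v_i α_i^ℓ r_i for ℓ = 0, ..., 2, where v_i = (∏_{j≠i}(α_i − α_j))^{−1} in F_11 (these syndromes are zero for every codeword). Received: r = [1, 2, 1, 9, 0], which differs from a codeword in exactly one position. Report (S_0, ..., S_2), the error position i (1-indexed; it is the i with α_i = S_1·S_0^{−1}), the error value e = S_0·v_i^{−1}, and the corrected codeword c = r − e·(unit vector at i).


S = (2, 2, 2), error at position 3, error magnitude e = 6, c = [1, 2, 6, 9, 0].

Step 1: column multipliers v_i = (∏_{j≠i}(α_i − α_j))^{−1} mod 11.
  i = 1 (α = 7): (7−8)(7−1)(7−4)(7−6) = (−1)·6·3·1 = −18 ≡ 4, so v_1 = 4^{−1} = 3 (mod 11).
  i = 2 (α = 8): (8−7)(8−1)(8−4)(8−6) = 1·7·4·2 = 56 ≡ 1, so v_2 = 1^{−1} = 1 (mod 11).
  i = 3 (α = 1): (1−7)(1−8)(1−4)(1−6) = (−6)·(−7)·(−3)·(−5) = 630 ≡ 3, so v_3 = 3^{−1} = 4 (mod 11).
  i = 4 (α = 4): (4−7)(4−8)(4−1)(4−6) = (−3)·(−4)·3·(−2) = −72 ≡ 5, so v_4 = 5^{−1} = 9 (mod 11).
  i = 5 (α = 6): (6−7)(6−8)(6−1)(6−4) = (−1)·(−2)·5·2 = 20 ≡ 9, so v_5 = 9^{−1} = 5 (mod 11).
  v = [3, 1, 4, 9, 5].
Step 2: syndromes of r = [1, 2, 1, 9, 0] (all sums mod 11).
  S_0 = Σ v_i r_i = 3·1 + 1·2 + 4·1 + 9·9 + 5·0 = 90 ≡ 2.
  S_1 = Σ v_i α_i r_i = 3·7·1 + 1·8·2 + 4·1·1 + 9·4·9 + 5·6·0 = 365 ≡ 2.
  α_i^2 mod 11 = [5, 9, 1, 5, 3].
  S_2 = Σ v_i α_i^2 r_i = 3·5·1 + 1·9·2 + 4·1·1 + 9·5·9 + 5·3·0 = 442 ≡ 2.
  S = (2, 2, 2) ≠ 0, so r is not a codeword (an error is present).
Step 3: locate the error. For a single error e at position i, S_ℓ = v_i·e·α_i^ℓ, so α_err = S_1/S_0.
  S_0^{−1} = 2^{−1} = 6 (mod 11), so α_err = 2·6 = 12 ≡ 1 = α_3. Error position i = 3.
  Consistency check: S_2/S_1 = 2·6 = 12 ≡ 1 = α_err ✓ (single-error assumption holds).
Step 4: error magnitude e = S_0/v_3 = S_0·∏_{j≠3}(α_3 − α_j) = 2·3 = 6 ≡ 6 (mod 11).
Step 5: correct position 3: c_3 = r_3 − e = 1 − 6 ≡ 6 (mod 11). Hence c = [1, 2, 6, 9, 0].
  Check: interpolating c through the α_i gives m(x) = 5 + 1·x (degree < 2) with m(α_i) = c_i for every i, so c is indeed a codeword.


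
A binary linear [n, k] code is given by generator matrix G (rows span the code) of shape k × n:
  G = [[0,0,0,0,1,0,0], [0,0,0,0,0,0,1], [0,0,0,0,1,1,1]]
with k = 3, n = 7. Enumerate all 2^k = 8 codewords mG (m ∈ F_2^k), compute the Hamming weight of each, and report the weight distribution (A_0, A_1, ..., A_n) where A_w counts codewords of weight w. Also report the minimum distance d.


Weight distribution: A_0 = 1, A_1 = 3, A_2 = 3, A_3 = 1. Minimum distance d = 1.

Enumerate all 2^3 = 8 messages m ∈ F_2^3.
For each, compute codeword c = mG in F_2^7, then tally its weight.
  m = 000 → c = 0000000, weight = 0.
  m = 100 → c = 0000100, weight = 1.
  m = 010 → c = 0000001, weight = 1.
  m = 110 → c = 0000101, weight = 2.
  m = 001 → c = 0000111, weight = 3.
  m = 101 → c = 0000011, weight = 2.
  m = 011 → c = 0000110, weight = 2.
  m = 111 → c = 0000010, weight = 1.
Tally weights:
  weight 0: 1 codewords.
  weight 1: 3 codewords.
  weight 2: 3 codewords.
  weight 3: 1 codewords.
Minimum distance d = smallest w > 0 with A_w > 0 = 1.
Sanity: Σ A_w = 8 = 2^3 = 8 ✓.


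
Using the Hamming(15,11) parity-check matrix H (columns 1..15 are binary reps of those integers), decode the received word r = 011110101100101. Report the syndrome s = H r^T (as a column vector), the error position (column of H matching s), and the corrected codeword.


s = (0, 1, 1, 0)^T, error position = 6, corrected codeword c = 011111101100101

Compute s = H r^T mod 2 one row at a time:
  s_1 = 0 + 1 + 1 + 0 + 0 + 1 + 0 + 1 = 4 ≡ 0 (mod 2).
  s_2 = 1 + 1 + 0 + 1 + 0 + 1 + 0 + 1 = 5 ≡ 1 (mod 2).
  s_3 = 1 + 1 + 0 + 1 + 1 + 0 + 0 + 1 = 5 ≡ 1 (mod 2).
  s_4 = 0 + 1 + 1 + 1 + 1 + 0 + 1 + 1 = 6 ≡ 0 (mod 2).
s = (0, 1, 1, 0)^T — this equals column 6 of H (binary 0110), so error is at position 6.
Correct: flip bit 6 of r = 011110101100101 to get c = 011111101100101.


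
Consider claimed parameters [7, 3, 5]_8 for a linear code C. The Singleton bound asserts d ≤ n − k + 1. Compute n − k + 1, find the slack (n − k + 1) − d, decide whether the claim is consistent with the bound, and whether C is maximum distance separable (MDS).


Singleton RHS = n − k + 1 = 5, slack = 0, bound satisfied, MDS.

Singleton bound: d ≤ n − k + 1.
Here n = 7, k = 3, so n − k + 1 = 5.
Given d = 5, check d ≤ 5: YES.
Slack = (n − k + 1) − d = 0.
The code is MDS (slack = 0).
Description: the claimed parameters are [7, 3, 5]_8; such a code would be MDS (meets Singleton bound).


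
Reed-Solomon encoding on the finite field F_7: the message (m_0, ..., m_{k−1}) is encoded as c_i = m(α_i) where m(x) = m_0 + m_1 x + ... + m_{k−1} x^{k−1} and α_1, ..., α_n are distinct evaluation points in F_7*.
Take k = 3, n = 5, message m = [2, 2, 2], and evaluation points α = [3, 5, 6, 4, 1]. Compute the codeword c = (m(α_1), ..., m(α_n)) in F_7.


c = [5, 6, 2, 0, 6]

Message polynomial: m(x) = 2 + 2·x + 2·x^2 (mod 7).
For each evaluation point α_i, compute m(α_i) mod 7:
  α_1 = 3: Horner steps 2 → 1 → 5, so m(3) = 5.
  α_2 = 5: Horner steps 2 → 5 → 6, so m(5) = 6.
  α_3 = 6: Horner steps 2 → 0 → 2, so m(6) = 2.
  α_4 = 4: Horner steps 2 → 3 → 0, so m(4) = 0.
  α_5 = 1: Horner steps 2 → 4 → 6, so m(1) = 6.
Codeword c = [5, 6, 2, 0, 6] ∈ F_7^5.


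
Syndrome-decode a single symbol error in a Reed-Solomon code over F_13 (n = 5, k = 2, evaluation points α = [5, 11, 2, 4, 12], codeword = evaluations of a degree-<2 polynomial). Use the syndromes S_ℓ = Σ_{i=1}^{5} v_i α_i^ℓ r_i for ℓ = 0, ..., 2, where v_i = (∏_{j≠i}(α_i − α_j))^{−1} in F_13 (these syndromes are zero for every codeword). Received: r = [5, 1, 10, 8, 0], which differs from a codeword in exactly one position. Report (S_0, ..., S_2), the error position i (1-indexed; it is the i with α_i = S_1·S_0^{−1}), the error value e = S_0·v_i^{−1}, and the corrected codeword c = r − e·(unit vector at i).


S = (7, 9, 6), error at position 1, error magnitude e = 11, c = [7, 1, 10, 8, 0].

Step 1: column multipliers v_i = (∏_{j≠i}(α_i − α_j))^{−1} mod 13.
  i = 1 (α = 5): (5−11)(5−2)(5−4)(5−12) = (−6)·3·1·(−7) = 126 ≡ 9, so v_1 = 9^{−1} = 3 (mod 13).
  i = 2 (α = 11): (11−5)(11−2)(11−4)(11−12) = 6·9·7·(−1) = −378 ≡ 12, so v_2 = 12^{−1} = 12 (mod 13).
  i = 3 (α = 2): (2−5)(2−11)(2−4)(2−12) = (−3)·(−9)·(−2)·(−10) = 540 ≡ 7, so v_3 = 7^{−1} = 2 (mod 13).
  i = 4 (α = 4): (4−5)(4−11)(4−2)(4−12) = (−1)·(−7)·2·(−8) = −112 ≡ 5, so v_4 = 5^{−1} = 8 (mod 13).
  i = 5 (α = 12): (12−5)(12−11)(12−2)(12−4) = 7·1·10·8 = 560 ≡ 1, so v_5 = 1^{−1} = 1 (mod 13).
  v = [3, 12, 2, 8, 1].
Step 2: syndromes of r = [5, 1, 10, 8, 0] (all sums mod 13).
  S_0 = Σ v_i r_i = 3·5 + 12·1 + 2·10 + 8·8 + 1·0 = 111 ≡ 7.
  S_1 = Σ v_i α_i r_i = 3·5·5 + 12·11·1 + 2·2·10 + 8·4·8 + 1·12·0 = 503 ≡ 9.
  α_i^2 mod 13 = [12, 4, 4, 3, 1].
  S_2 = Σ v_i α_i^2 r_i = 3·12·5 + 12·4·1 + 2·4·10 + 8·3·8 + 1·1·0 = 500 ≡ 6.
  S = (7, 9, 6) ≠ 0, so r is not a codeword (an error is present).
Step 3: locate the error. For a single error e at position i, S_ℓ = v_i·e·α_i^ℓ, so α_err = S_1/S_0.
  S_0^{−1} = 7^{−1} = 2 (mod 13), so α_err = 9·2 = 18 ≡ 5 = α_1. Error position i = 1.
  Consistency check: S_2/S_1 = 6·3 = 18 ≡ 5 = α_err ✓ (single-error assumption holds).
Step 4: error magnitude e = S_0/v_1 = S_0·∏_{j≠1}(α_1 − α_j) = 7·9 = 63 ≡ 11 (mod 13).
Step 5: correct position 1: c_1 = r_1 − e = 5 − 11 ≡ 7 (mod 13). Hence c = [7, 1, 10, 8, 0].
  Check: interpolating c through the α_i gives m(x) = 12 + 12·x (degree < 2) with m(α_i) = c_i for every i, so c is indeed a codeword.
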